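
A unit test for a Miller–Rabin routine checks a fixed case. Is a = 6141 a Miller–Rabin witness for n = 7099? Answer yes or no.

n − 1 = 7098 = 2^1 · 3549, so s = 1 and d = 3549.
x_0 = 6141^3549 mod 7099 = 1858.
x_0 ∉ {1, 7098} and s = 1, so 6141 is a Miller–Rabin witness and 7099 is composite.

yes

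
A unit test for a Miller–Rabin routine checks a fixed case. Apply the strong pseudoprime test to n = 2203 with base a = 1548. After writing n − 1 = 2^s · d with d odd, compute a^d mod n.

2202

n − 1 = 2202 = 2^1 · 1101, so s = 1 and d = 1101.
1548^1101 mod 2203 = 2202.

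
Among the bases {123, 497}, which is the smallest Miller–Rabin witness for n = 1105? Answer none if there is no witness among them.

n − 1 = 1104 = 2^4 · 69, so s = 4 and d = 69.
Base 123: x_0 = 123^69 mod 1105 = 1058. x_0 is neither 1 nor 1104, so continue squaring. x_1 = 1058^2 mod 1105 = 1104. x_1 ≡ −1, so 123 is not a witness.
Base 497: x_0 = 497^69 mod 1105 = 157. x_0 is neither 1 nor 1104, so continue squaring. x_1 = 157^2 mod 1105 = 339. x_2 = 339^2 mod 1105 = 1. x_2 = 1 but x_1 ≠ ±1, a nontrivial square root of 1 — 497 is a witness and 1105 is composite.
The smallest witness among the given bases is 497.

497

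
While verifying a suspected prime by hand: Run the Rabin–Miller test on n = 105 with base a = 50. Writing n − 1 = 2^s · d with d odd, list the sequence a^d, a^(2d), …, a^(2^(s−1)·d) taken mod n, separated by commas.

50, 85, 85

n − 1 = 104 = 2^3 · 13, so s = 3 and d = 13.
x_0 = 50^13 mod 105 = 50.
x_1 = 50^2 mod 105 = 85.
x_2 = 85^2 mod 105 = 85.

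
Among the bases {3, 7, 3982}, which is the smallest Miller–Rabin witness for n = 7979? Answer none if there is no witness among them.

n − 1 = 7978 = 2^1 · 3989, so s = 1 and d = 3989.
Base 3: x_0 = 3^3989 mod 7979 = 1688. x_0 ∉ {1, 7978} and s = 1, so 3 is a Miller–Rabin witness and 7979 is composite.
Base 7: x_0 = 7^3989 mod 7979 = 4143. x_0 ∉ {1, 7978} and s = 1, so 7 is a Miller–Rabin witness and 7979 is composite.
Base 3982: x_0 = 3982^3989 mod 7979 = 1625. x_0 ∉ {1, 7978} and s = 1, so 3982 is a Miller–Rabin witness and 7979 is composite.
The smallest witness among the given bases is 3.

3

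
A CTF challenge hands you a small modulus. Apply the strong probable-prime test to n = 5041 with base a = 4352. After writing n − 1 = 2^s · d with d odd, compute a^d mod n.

n − 1 = 5040 = 2^4 · 315, so s = 4 and d = 315.
Repeated squaring mod 5041: 4352^1 ≡ 4352, 4352^2 ≡ 867, 4352^4 ≡ 580, 4352^8 ≡ 3694, 4352^16 ≡ 4690, 4352^32 ≡ 2217, 4352^64 ≡ 114, 4352^128 ≡ 2914, 4352^256 ≡ 2352.
315 = 256 + 32 + 16 + 8 + 2 + 1, so 4352^315 ≡ 2352·2217·4690·3694·867·4352 ≡ 3478 (mod 5041).

3478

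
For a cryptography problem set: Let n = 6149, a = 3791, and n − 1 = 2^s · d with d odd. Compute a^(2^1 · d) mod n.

2027

n − 1 = 6148 = 2^2 · 1537, so s = 2 and d = 1537.
x_0 = 3791^1537 mod 6149 = 996.
x_1 = 996^2 mod 6149 = 2027.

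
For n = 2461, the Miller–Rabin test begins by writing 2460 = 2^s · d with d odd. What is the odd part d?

615

Halving: 2460 → 1230 → 615; 615 is odd.
So 2460 = 2^2 · 615.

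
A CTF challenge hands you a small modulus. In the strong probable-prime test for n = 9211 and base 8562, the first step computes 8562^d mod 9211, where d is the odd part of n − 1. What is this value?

n − 1 = 9210 = 2^1 · 4605, so s = 1 and d = 4605.
Repeated squaring mod 9211: 8562^1 ≡ 8562, 8562^2 ≡ 6706, 8562^4 ≡ 2334, 8562^8 ≡ 3855, 8562^16 ≡ 3682, 8562^32 ≡ 7743, 8562^64 ≡ 8861, 8562^128 ≡ 2757, 8562^256 ≡ 1974, 8562^512 ≡ 423, 8562^1024 ≡ 3920, 8562^2048 ≡ 2452, 8562^4096 ≡ 6732.
4605 = 4096 + 256 + 128 + 64 + 32 + 16 + 8 + 4 + 1, so 8562^4605 ≡ 6732·1974·2757·8861·7743·3682·3855·2334·8562 ≡ 5674 (mod 9211).

5674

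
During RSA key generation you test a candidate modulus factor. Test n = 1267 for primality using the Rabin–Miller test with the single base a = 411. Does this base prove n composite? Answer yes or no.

no

n − 1 = 1266 = 2^1 · 633, so s = 1 and d = 633.
Repeated squaring mod 1267: 411^1 ≡ 411, 411^2 ≡ 410, 411^4 ≡ 856, 411^8 ≡ 410, 411^16 ≡ 856, 411^32 ≡ 410, 411^64 ≡ 856, 411^128 ≡ 410, 411^256 ≡ 856, 411^512 ≡ 410.
633 = 512 + 64 + 32 + 16 + 8 + 1, so 411^633 ≡ 410·856·410·856·410·411 ≡ 1266 (mod 1267).
x_0 = 411^633 mod 1267 = 1266.
x_0 = 1266 ≡ −1, so 411 is not a witness.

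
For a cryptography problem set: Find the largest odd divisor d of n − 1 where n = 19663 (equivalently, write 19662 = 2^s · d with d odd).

Halving: 19662 → 9831; 9831 is odd.
So 19662 = 2^1 · 9831.

9831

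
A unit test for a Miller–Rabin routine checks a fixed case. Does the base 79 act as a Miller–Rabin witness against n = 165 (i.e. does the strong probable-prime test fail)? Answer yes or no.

yes

n − 1 = 164 = 2^2 · 41, so s = 2 and d = 41.
x_0 = 79^41 mod 165 = 79.
x_0 is neither 1 nor 164, so continue squaring.
x_1 = 79^2 mod 165 = 136.
Reached i = s−1 = 1 without hitting −1: 79 is a Miller–Rabin witness and 165 is composite.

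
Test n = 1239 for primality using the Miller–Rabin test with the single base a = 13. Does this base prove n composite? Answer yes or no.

yes

n − 1 = 1238 = 2^1 · 619, so s = 1 and d = 619.
x_0 = 13^619 mod 1239 = 790.
x_0 ∉ {1, 1238} and s = 1, so 13 is a Miller–Rabin witness and 1239 is composite.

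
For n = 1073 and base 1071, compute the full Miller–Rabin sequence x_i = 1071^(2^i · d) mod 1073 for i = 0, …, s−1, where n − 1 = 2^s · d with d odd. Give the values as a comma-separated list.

n − 1 = 1072 = 2^4 · 67, so s = 4 and d = 67.
x_0 = 1071^67 mod 1073 = 533.
x_1 = 533^2 mod 1073 = 817.
x_2 = 817^2 mod 1073 = 83.
x_3 = 83^2 mod 1073 = 451.

533, 817, 83, 451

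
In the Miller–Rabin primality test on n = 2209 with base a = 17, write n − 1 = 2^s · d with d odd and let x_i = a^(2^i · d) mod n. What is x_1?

n − 1 = 2208 = 2^5 · 69, so s = 5 and d = 69.
Repeated squaring mod 2209: 17^1 ≡ 17, 17^2 ≡ 289, 17^4 ≡ 1788, 17^8 ≡ 521, 17^16 ≡ 1943, 17^32 ≡ 68, 17^64 ≡ 206.
69 = 64 + 4 + 1, so 17^69 ≡ 206·1788·17 ≡ 1270 (mod 2209).
x_0 = 1270.
x_1 = 1270^2 mod 2209 = 330.

330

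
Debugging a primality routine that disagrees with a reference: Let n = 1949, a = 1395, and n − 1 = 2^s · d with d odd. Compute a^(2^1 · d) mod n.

1948

n − 1 = 1948 = 2^2 · 487, so s = 2 and d = 487.
x_0 = 1395^487 mod 1949 = 1360.
x_1 = 1360^2 mod 1949 = 1948.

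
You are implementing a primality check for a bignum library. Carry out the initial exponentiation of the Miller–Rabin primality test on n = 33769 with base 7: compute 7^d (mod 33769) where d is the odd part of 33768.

n − 1 = 33768 = 2^3 · 4221, so s = 3 and d = 4221.
7^4221 mod 33769 = 20074.

20074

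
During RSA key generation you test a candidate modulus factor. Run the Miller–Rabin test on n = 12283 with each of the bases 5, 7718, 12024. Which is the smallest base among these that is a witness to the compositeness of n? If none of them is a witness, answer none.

5

n − 1 = 12282 = 2^1 · 6141, so s = 1 and d = 6141.
Base 5: x_0 = 5^6141 mod 12283 = 2490. x_0 ∉ {1, 12282} and s = 1, so 5 is a Miller–Rabin witness and 12283 is composite.
Base 7718: x_0 = 7718^6141 mod 12283 = 998. x_0 ∉ {1, 12282} and s = 1, so 7718 is a Miller–Rabin witness and 12283 is composite.
Base 12024: x_0 = 12024^6141 mod 12283 = 3007. x_0 ∉ {1, 12282} and s = 1, so 12024 is a Miller–Rabin witness and 12283 is composite.
The smallest witness among the given bases is 5.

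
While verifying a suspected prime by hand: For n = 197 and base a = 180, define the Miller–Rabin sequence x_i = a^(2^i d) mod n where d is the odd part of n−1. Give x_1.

n − 1 = 196 = 2^2 · 49, so s = 2 and d = 49.
Repeated squaring mod 197: 180^1 ≡ 180, 180^2 ≡ 92, 180^4 ≡ 190, 180^8 ≡ 49, 180^16 ≡ 37, 180^32 ≡ 187.
49 = 32 + 16 + 1, so 180^49 ≡ 187·37·180 ≡ 183 (mod 197).
x_0 = 183.
x_1 = 183^2 mod 197 = 196.

196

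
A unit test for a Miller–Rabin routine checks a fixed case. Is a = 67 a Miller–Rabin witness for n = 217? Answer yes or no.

n − 1 = 216 = 2^3 · 27, so s = 3 and d = 27.
x_0 = 67^27 mod 217 = 1.
x_0 = 1, so 67 is not a witness.

no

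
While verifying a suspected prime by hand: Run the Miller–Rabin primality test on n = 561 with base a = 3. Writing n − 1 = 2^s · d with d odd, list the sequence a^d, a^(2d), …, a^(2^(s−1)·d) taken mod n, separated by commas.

78, 474, 276, 441

n − 1 = 560 = 2^4 · 35, so s = 4 and d = 35.
x_0 = 3^35 mod 561 = 78.
x_1 = 78^2 mod 561 = 474.
x_2 = 474^2 mod 561 = 276.
x_3 = 276^2 mod 561 = 441.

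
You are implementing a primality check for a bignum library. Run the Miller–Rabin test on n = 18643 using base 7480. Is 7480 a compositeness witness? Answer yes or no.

n − 1 = 18642 = 2^1 · 9321, so s = 1 and d = 9321.
x_0 = 7480^9321 mod 18643 = 2050.
x_0 ∉ {1, 18642} and s = 1, so 7480 is a Miller–Rabin witness and 18643 is composite.

yes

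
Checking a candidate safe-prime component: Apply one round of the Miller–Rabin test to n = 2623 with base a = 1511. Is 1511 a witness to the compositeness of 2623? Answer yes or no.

no

n − 1 = 2622 = 2^1 · 1311, so s = 1 and d = 1311.
x_0 = 1511^1311 mod 2623 = 1.
x_0 = 1, so 1511 is not a witness.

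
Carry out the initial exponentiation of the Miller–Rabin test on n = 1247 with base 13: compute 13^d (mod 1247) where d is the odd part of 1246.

608

n − 1 = 1246 = 2^1 · 623, so s = 1 and d = 623.
13^623 mod 1247 = 608.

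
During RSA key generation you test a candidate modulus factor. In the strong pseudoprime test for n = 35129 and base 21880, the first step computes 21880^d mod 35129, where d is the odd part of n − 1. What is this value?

n − 1 = 35128 = 2^3 · 4391, so s = 3 and d = 4391.
21880^4391 mod 35129 = 2137.

2137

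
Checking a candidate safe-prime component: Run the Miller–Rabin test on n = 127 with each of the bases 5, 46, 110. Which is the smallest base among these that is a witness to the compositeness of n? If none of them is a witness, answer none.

none

n − 1 = 126 = 2^1 · 63, so s = 1 and d = 63.
Base 5: x_0 = 5^63 mod 127 = 126. x_0 = 126 ≡ −1, so 5 is not a witness.
Base 46: x_0 = 46^63 mod 127 = 126. x_0 = 126 ≡ −1, so 46 is not a witness.
Base 110: x_0 = 110^63 mod 127 = 126. x_0 = 126 ≡ −1, so 110 is not a witness.
No listed base is a witness for 127.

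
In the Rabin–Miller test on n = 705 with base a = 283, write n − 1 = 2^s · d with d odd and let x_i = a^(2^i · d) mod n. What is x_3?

1

n − 1 = 704 = 2^6 · 11, so s = 6 and d = 11.
Repeated squaring mod 705: 283^1 ≡ 283, 283^2 ≡ 424, 283^4 ≡ 1, 283^8 ≡ 1.
11 = 8 + 2 + 1, so 283^11 ≡ 1·424·283 ≡ 142 (mod 705).
x_0 = 142.
x_1 = 142^2 mod 705 = 424.
x_2 = 424^2 mod 705 = 1.
x_3 = 1^2 mod 705 = 1.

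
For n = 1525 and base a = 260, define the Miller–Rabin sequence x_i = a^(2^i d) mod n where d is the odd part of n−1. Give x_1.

400

n − 1 = 1524 = 2^2 · 381, so s = 2 and d = 381.
x_0 = 260^381 mod 1525 = 325.
x_1 = 325^2 mod 1525 = 400.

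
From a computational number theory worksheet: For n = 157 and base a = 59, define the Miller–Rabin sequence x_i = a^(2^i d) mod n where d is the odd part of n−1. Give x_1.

156

n − 1 = 156 = 2^2 · 39, so s = 2 and d = 39.
Repeated squaring mod 157: 59^1 ≡ 59, 59^2 ≡ 27, 59^4 ≡ 101, 59^8 ≡ 153, 59^16 ≡ 16, 59^32 ≡ 99.
39 = 32 + 4 + 2 + 1, so 59^39 ≡ 99·101·27·59 ≡ 129 (mod 157).
x_0 = 129.
x_1 = 129^2 mod 157 = 156.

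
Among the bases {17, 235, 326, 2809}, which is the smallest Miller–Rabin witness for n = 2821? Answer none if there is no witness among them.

none

n − 1 = 2820 = 2^2 · 705, so s = 2 and d = 705.
Base 17: x_0 = 17^705 mod 2821 = 2820. x_0 = 2820 ≡ −1, so 17 is not a witness.
Base 235: x_0 = 235^705 mod 2821 = 1. x_0 = 1, so 235 is not a witness.
Base 326: x_0 = 326^705 mod 2821 = 1. x_0 = 1, so 326 is not a witness.
Base 2809: x_0 = 2809^705 mod 2821 = 1. x_0 = 1, so 2809 is not a witness.
No listed base is a witness for 2821.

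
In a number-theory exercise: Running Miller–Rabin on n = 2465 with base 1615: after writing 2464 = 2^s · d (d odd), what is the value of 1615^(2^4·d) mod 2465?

1190

n − 1 = 2464 = 2^5 · 77, so s = 5 and d = 77.
x_0 = 1615^77 mod 2465 = 1190.
x_1 = 1190^2 mod 2465 = 1190.
x_2 = 1190^2 mod 2465 = 1190.
x_3 = 1190^2 mod 2465 = 1190.
x_4 = 1190^2 mod 2465 = 1190.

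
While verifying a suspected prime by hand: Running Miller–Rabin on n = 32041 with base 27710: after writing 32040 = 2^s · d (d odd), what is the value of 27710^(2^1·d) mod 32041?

n − 1 = 32040 = 2^3 · 4005, so s = 3 and d = 4005.
x_0 = 27710^4005 mod 32041 = 2328.
x_1 = 2328^2 mod 32041 = 4655.

4655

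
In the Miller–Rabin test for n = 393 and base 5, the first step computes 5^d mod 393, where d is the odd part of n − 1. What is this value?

n − 1 = 392 = 2^3 · 49, so s = 3 and d = 49.
Repeated squaring mod 393: 5^1 ≡ 5, 5^2 ≡ 25, 5^4 ≡ 232, 5^8 ≡ 376, 5^16 ≡ 289, 5^32 ≡ 205.
49 = 32 + 16 + 1, so 5^49 ≡ 205·289·5 ≡ 296 (mod 393).

296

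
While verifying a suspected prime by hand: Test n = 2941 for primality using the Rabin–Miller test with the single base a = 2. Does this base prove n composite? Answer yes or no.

yes

n − 1 = 2940 = 2^2 · 735, so s = 2 and d = 735.
x_0 = 2^735 mod 2941 = 2491.
x_0 is neither 1 nor 2940, so continue squaring.
x_1 = 2491^2 mod 2941 = 2512.
Reached i = s−1 = 1 without hitting −1: 2 is a Miller–Rabin witness and 2941 is composite.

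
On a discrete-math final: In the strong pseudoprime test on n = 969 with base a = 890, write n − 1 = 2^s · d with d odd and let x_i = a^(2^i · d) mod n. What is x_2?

n − 1 = 968 = 2^3 · 121, so s = 3 and d = 121.
x_0 = 890^121 mod 969 = 62.
x_1 = 62^2 mod 969 = 937.
x_2 = 937^2 mod 969 = 55.

55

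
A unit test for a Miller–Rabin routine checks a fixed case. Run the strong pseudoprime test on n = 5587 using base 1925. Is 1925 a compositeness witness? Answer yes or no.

n − 1 = 5586 = 2^1 · 2793, so s = 1 and d = 2793.
x_0 = 1925^2793 mod 5587 = 2961.
x_0 ∉ {1, 5586} and s = 1, so 1925 is a Miller–Rabin witness and 5587 is composite.

yes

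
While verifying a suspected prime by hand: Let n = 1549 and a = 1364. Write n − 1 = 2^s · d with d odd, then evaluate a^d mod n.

88

n − 1 = 1548 = 2^2 · 387, so s = 2 and d = 387.
Repeated squaring mod 1549: 1364^1 ≡ 1364, 1364^2 ≡ 147, 1364^4 ≡ 1472, 1364^8 ≡ 1282, 1364^16 ≡ 35, 1364^32 ≡ 1225, 1364^64 ≡ 1193, 1364^128 ≡ 1267, 1364^256 ≡ 525.
387 = 256 + 128 + 2 + 1, so 1364^387 ≡ 525·1267·147·1364 ≡ 88 (mod 1549).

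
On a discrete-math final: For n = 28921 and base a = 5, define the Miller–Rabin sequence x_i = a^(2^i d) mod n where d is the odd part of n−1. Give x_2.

1

n − 1 = 28920 = 2^3 · 3615, so s = 3 and d = 3615.
By repeated squaring, 5^3615 ≡ 8994 (mod 28921).
x_0 = 8994.
x_1 = 8994^2 mod 28921 = 28920.
x_2 = 28920^2 mod 28921 = 1.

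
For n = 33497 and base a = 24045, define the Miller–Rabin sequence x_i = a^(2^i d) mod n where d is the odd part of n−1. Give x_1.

26853

n − 1 = 33496 = 2^3 · 4187, so s = 3 and d = 4187.
x_0 = 24045^4187 mod 33497 = 13295.
x_1 = 13295^2 mod 33497 = 26853.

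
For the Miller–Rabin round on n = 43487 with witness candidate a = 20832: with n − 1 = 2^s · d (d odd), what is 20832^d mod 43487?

43486

n − 1 = 43486 = 2^1 · 21743, so s = 1 and d = 21743.
20832^21743 mod 43487 = 43486.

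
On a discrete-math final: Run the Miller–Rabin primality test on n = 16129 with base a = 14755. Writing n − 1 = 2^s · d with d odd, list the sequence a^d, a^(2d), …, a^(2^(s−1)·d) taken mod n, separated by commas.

5333, 5462, 10923, 5716, 11431, 6732, 13463, 10796

n − 1 = 16128 = 2^8 · 63, so s = 8 and d = 63.
x_0 = 14755^63 mod 16129 = 5333.
x_1 = 5333^2 mod 16129 = 5462.
x_2 = 5462^2 mod 16129 = 10923.
x_3 = 10923^2 mod 16129 = 5716.
x_4 = 5716^2 mod 16129 = 11431.
x_5 = 11431^2 mod 16129 = 6732.
x_6 = 6732^2 mod 16129 = 13463.
x_7 = 13463^2 mod 16129 = 10796.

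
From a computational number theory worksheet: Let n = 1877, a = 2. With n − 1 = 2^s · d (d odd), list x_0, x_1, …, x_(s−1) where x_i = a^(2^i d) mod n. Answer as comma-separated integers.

n − 1 = 1876 = 2^2 · 469, so s = 2 and d = 469.
x_0 = 2^469 mod 1877 = 137.
x_1 = 137^2 mod 1877 = 1876.

137, 1876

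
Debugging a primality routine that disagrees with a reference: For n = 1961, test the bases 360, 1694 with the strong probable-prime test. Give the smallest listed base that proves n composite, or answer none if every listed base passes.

n − 1 = 1960 = 2^3 · 245, so s = 3 and d = 245.
Base 360: x_0 = 360^245 mod 1961 = 788. x_0 is neither 1 nor 1960, so continue squaring. x_1 = 788^2 mod 1961 = 1268. x_2 = 1268^2 mod 1961 = 1765. Reached i = s−1 = 2 without hitting −1: 360 is a Miller–Rabin witness and 1961 is composite.
Base 1694: x_0 = 1694^245 mod 1961 = 458. x_0 is neither 1 nor 1960, so continue squaring. x_1 = 458^2 mod 1961 = 1898. x_2 = 1898^2 mod 1961 = 47. Reached i = s−1 = 2 without hitting −1: 1694 is a Miller–Rabin witness and 1961 is composite.
The smallest witness among the given bases is 360.

360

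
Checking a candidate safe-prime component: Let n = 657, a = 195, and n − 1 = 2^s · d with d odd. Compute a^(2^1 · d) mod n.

n − 1 = 656 = 2^4 · 41, so s = 4 and d = 41.
x_0 = 195^41 mod 657 = 216.
x_1 = 216^2 mod 657 = 9.

9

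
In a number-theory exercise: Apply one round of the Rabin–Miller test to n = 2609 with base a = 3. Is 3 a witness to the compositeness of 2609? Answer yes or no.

no

n − 1 = 2608 = 2^4 · 163, so s = 4 and d = 163.
By repeated squaring, 3^163 ≡ 1866 (mod 2609).
x_0 = 3^163 mod 2609 = 1866.
x_0 is neither 1 nor 2608, so continue squaring.
x_1 = 1866^2 mod 2609 = 1550.
x_2 = 1550^2 mod 2609 = 2220.
x_3 = 2220^2 mod 2609 = 2608.
x_3 ≡ −1, so 3 is not a witness.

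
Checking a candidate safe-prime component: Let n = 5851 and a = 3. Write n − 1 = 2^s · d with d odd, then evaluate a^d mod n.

n − 1 = 5850 = 2^1 · 2925, so s = 1 and d = 2925.
Repeated squaring mod 5851: 3^1 ≡ 3, 3^2 ≡ 9, 3^4 ≡ 81, 3^8 ≡ 710, 3^16 ≡ 914, 3^32 ≡ 4554, 3^64 ≡ 2972, 3^128 ≡ 3625, 3^256 ≡ 5130, 3^512 ≡ 4953, 3^1024 ≡ 4817, 3^2048 ≡ 4274.
2925 = 2048 + 512 + 256 + 64 + 32 + 8 + 4 + 1, so 3^2925 ≡ 4274·4953·5130·2972·4554·710·81·3 ≡ 5850 (mod 5851).

5850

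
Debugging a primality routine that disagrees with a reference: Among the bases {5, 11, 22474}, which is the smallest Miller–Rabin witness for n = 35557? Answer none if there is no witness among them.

n − 1 = 35556 = 2^2 · 8889, so s = 2 and d = 8889.
Base 5: x_0 = 5^8889 mod 35557 = 7038. x_0 is neither 1 nor 35556, so continue squaring. x_1 = 7038^2 mod 35557 = 2543. Reached i = s−1 = 1 without hitting −1: 5 is a Miller–Rabin witness and 35557 is composite.
Base 11: x_0 = 11^8889 mod 35557 = 11617. x_0 is neither 1 nor 35556, so continue squaring. x_1 = 11617^2 mod 35557 = 15874. Reached i = s−1 = 1 without hitting −1: 11 is a Miller–Rabin witness and 35557 is composite.
Base 22474: x_0 = 22474^8889 mod 35557 = 2789. x_0 is neither 1 nor 35556, so continue squaring. x_1 = 2789^2 mod 35557 = 27095. Reached i = s−1 = 1 without hitting −1: 22474 is a Miller–Rabin witness and 35557 is composite.
The smallest witness among the given bases is 5.

5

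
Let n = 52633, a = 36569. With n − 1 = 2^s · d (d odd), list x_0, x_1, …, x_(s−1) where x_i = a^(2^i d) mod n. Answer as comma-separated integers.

n − 1 = 52632 = 2^3 · 6579, so s = 3 and d = 6579.
x_0 = 36569^6579 mod 52633 = 41098.
x_1 = 41098^2 mod 52633 = 1.
x_2 = 1^2 mod 52633 = 1.

41098, 1, 1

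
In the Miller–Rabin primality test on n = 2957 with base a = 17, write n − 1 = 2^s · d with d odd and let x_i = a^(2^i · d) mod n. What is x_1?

n − 1 = 2956 = 2^2 · 739, so s = 2 and d = 739.
x_0 = 17^739 mod 2957 = 1.
x_1 = 1^2 mod 2957 = 1.

1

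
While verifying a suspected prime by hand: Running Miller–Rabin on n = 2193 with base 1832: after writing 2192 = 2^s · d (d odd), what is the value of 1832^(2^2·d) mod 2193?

n − 1 = 2192 = 2^4 · 137, so s = 4 and d = 137.
x_0 = 1832^137 mod 2193 = 965.
x_1 = 965^2 mod 2193 = 1393.
x_2 = 1393^2 mod 2193 = 1837.

1837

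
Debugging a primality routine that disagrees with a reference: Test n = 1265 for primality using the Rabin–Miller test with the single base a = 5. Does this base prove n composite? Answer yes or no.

yes

n − 1 = 1264 = 2^4 · 79, so s = 4 and d = 79.
Repeated squaring mod 1265: 5^1 ≡ 5, 5^2 ≡ 25, 5^4 ≡ 625, 5^8 ≡ 1005, 5^16 ≡ 555, 5^32 ≡ 630, 5^64 ≡ 955.
79 = 64 + 8 + 4 + 2 + 1, so 5^79 ≡ 955·1005·625·25·5 ≡ 1010 (mod 1265).
x_0 = 5^79 mod 1265 = 1010.
x_0 is neither 1 nor 1264, so continue squaring.
x_1 = 1010^2 mod 1265 = 510.
x_2 = 510^2 mod 1265 = 775.
x_3 = 775^2 mod 1265 = 1015.
Reached i = s−1 = 3 without hitting −1: 5 is a Miller–Rabin witness and 1265 is composite.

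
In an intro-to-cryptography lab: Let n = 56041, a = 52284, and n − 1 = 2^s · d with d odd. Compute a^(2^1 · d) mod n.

10278

n − 1 = 56040 = 2^3 · 7005, so s = 3 and d = 7005.
x_0 = 52284^7005 mod 56041 = 29668.
x_1 = 29668^2 mod 56041 = 10278.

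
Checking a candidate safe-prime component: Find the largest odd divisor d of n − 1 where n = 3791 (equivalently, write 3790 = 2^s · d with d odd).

1895

Halving: 3790 → 1895; 1895 is odd.
So 3790 = 2^1 · 1895.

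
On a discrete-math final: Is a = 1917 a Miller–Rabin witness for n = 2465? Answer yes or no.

no

n − 1 = 2464 = 2^5 · 77, so s = 5 and d = 77.
Repeated squaring mod 2465: 1917^1 ≡ 1917, 1917^2 ≡ 2039, 1917^4 ≡ 1531, 1917^8 ≡ 2211, 1917^16 ≡ 426, 1917^32 ≡ 1531, 1917^64 ≡ 2211.
77 = 64 + 8 + 4 + 1, so 1917^77 ≡ 2211·2211·1531·1917 ≡ 1322 (mod 2465).
x_0 = 1917^77 mod 2465 = 1322.
x_0 is neither 1 nor 2464, so continue squaring.
x_1 = 1322^2 mod 2465 = 2464.
x_1 ≡ −1, so 1917 is not a witness.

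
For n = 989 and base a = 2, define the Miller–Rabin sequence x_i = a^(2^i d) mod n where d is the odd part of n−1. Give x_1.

403

n − 1 = 988 = 2^2 · 247, so s = 2 and d = 247.
x_0 = 2^247 mod 989 = 469.
x_1 = 469^2 mod 989 = 403.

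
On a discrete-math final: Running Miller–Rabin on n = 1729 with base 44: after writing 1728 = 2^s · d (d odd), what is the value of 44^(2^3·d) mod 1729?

n − 1 = 1728 = 2^6 · 27, so s = 6 and d = 27.
x_0 = 44^27 mod 1729 = 1464.
x_1 = 1464^2 mod 1729 = 1065.
x_2 = 1065^2 mod 1729 = 1.
x_3 = 1^2 mod 1729 = 1.

1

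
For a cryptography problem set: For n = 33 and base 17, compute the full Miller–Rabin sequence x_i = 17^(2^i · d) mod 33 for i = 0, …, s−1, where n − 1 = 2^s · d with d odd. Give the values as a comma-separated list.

n − 1 = 32 = 2^5 · 1, so s = 5 and d = 1.
x_0 = 17^1 mod 33 = 17.
x_1 = 17^2 mod 33 = 25.
x_2 = 25^2 mod 33 = 31.
x_3 = 31^2 mod 33 = 4.
x_4 = 4^2 mod 33 = 16.

17, 25, 31, 4, 16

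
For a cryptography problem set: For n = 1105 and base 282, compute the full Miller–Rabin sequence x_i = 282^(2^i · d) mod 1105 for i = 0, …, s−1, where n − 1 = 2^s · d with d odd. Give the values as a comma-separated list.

482, 274, 1041, 781

n − 1 = 1104 = 2^4 · 69, so s = 4 and d = 69.
x_0 = 282^69 mod 1105 = 482.
x_1 = 482^2 mod 1105 = 274.
x_2 = 274^2 mod 1105 = 1041.
x_3 = 1041^2 mod 1105 = 781.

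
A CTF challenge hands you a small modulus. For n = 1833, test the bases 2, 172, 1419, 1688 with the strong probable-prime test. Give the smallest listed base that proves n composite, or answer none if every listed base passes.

n − 1 = 1832 = 2^3 · 229, so s = 3 and d = 229.
Base 2: x_0 = 2^229 mod 1833 = 353. x_0 is neither 1 nor 1832, so continue squaring. x_1 = 353^2 mod 1833 = 1798. x_2 = 1798^2 mod 1833 = 1225. Reached i = s−1 = 2 without hitting −1: 2 is a Miller–Rabin witness and 1833 is composite.
Base 172: x_0 = 172^229 mod 1833 = 796. x_0 is neither 1 nor 1832, so continue squaring. x_1 = 796^2 mod 1833 = 1231. x_2 = 1231^2 mod 1833 = 1303. Reached i = s−1 = 2 without hitting −1: 172 is a Miller–Rabin witness and 1833 is composite.
Base 1419: x_0 = 1419^229 mod 1833 = 444. x_0 is neither 1 nor 1832, so continue squaring. x_1 = 444^2 mod 1833 = 1005. x_2 = 1005^2 mod 1833 = 42. Reached i = s−1 = 2 without hitting −1: 1419 is a Miller–Rabin witness and 1833 is composite.
Base 1688: x_0 = 1688^229 mod 1833 = 1727. x_0 is neither 1 nor 1832, so continue squaring. x_1 = 1727^2 mod 1833 = 238. x_2 = 238^2 mod 1833 = 1654. Reached i = s−1 = 2 without hitting −1: 1688 is a Miller–Rabin witness and 1833 is composite.
The smallest witness among the given bases is 2.

2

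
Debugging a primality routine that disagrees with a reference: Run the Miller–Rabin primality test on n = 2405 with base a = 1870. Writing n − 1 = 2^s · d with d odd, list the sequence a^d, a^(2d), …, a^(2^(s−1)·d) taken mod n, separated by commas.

570, 225

n − 1 = 2404 = 2^2 · 601, so s = 2 and d = 601.
x_0 = 1870^601 mod 2405 = 570.
x_1 = 570^2 mod 2405 = 225.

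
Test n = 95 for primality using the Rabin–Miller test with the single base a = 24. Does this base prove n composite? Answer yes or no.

n − 1 = 94 = 2^1 · 47, so s = 1 and d = 47.
x_0 = 24^47 mod 95 = 44.
x_0 ∉ {1, 94} and s = 1, so 24 is a Miller–Rabin witness and 95 is composite.

yes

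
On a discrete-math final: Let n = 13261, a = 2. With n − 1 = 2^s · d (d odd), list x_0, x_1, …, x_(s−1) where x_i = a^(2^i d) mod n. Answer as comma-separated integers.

4110, 10847

n − 1 = 13260 = 2^2 · 3315, so s = 2 and d = 3315.
x_0 = 2^3315 mod 13261 = 4110.
x_1 = 4110^2 mod 13261 = 10847.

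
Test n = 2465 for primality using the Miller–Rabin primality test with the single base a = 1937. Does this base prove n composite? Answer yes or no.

n − 1 = 2464 = 2^5 · 77, so s = 5 and d = 77.
x_0 = 1937^77 mod 2465 = 407.
x_0 is neither 1 nor 2464, so continue squaring.
x_1 = 407^2 mod 2465 = 494.
x_2 = 494^2 mod 2465 = 1.
x_2 = 1 but x_1 ≠ ±1, a nontrivial square root of 1 — 1937 is a witness and 2465 is composite.

yes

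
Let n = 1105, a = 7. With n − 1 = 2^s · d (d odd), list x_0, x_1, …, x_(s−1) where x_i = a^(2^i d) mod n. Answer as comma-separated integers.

n − 1 = 1104 = 2^4 · 69, so s = 4 and d = 69.
x_0 = 7^69 mod 1105 = 827.
x_1 = 827^2 mod 1105 = 1039.
x_2 = 1039^2 mod 1105 = 1041.
x_3 = 1041^2 mod 1105 = 781.

827, 1039, 1041, 781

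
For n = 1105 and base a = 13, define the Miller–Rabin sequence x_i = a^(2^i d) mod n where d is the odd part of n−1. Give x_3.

n − 1 = 1104 = 2^4 · 69, so s = 4 and d = 69.
x_0 = 13^69 mod 1105 = 13.
x_1 = 13^2 mod 1105 = 169.
x_2 = 169^2 mod 1105 = 936.
x_3 = 936^2 mod 1105 = 936.

936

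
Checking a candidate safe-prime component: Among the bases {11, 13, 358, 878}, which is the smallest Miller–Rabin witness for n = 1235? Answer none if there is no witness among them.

n − 1 = 1234 = 2^1 · 617, so s = 1 and d = 617.
Base 11: x_0 = 11^617 mod 1235 = 501. x_0 ∉ {1, 1234} and s = 1, so 11 is a Miller–Rabin witness and 1235 is composite.
Base 13: x_0 = 13^617 mod 1235 = 793. x_0 ∉ {1, 1234} and s = 1, so 13 is a Miller–Rabin witness and 1235 is composite.
Base 358: x_0 = 358^617 mod 1235 = 973. x_0 ∉ {1, 1234} and s = 1, so 358 is a Miller–Rabin witness and 1235 is composite.
Base 878: x_0 = 878^617 mod 1235 = 1233. x_0 ∉ {1, 1234} and s = 1, so 878 is a Miller–Rabin witness and 1235 is composite.
The smallest witness among the given bases is 11.

11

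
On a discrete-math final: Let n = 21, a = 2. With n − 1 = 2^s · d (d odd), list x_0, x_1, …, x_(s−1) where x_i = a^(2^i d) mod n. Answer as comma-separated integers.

n − 1 = 20 = 2^2 · 5, so s = 2 and d = 5.
x_0 = 2^5 mod 21 = 11.
x_1 = 11^2 mod 21 = 16.

11, 16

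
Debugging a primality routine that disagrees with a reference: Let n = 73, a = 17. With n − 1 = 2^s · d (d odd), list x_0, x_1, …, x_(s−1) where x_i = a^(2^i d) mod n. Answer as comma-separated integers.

n − 1 = 72 = 2^3 · 9, so s = 3 and d = 9.
x_0 = 17^9 mod 73 = 63.
x_1 = 63^2 mod 73 = 27.
x_2 = 27^2 mod 73 = 72.

63, 27, 72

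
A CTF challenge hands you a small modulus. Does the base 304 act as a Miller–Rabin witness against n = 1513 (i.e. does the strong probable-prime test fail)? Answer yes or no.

n − 1 = 1512 = 2^3 · 189, so s = 3 and d = 189.
x_0 = 304^189 mod 1513 = 1209.
x_0 is neither 1 nor 1512, so continue squaring.
x_1 = 1209^2 mod 1513 = 123.
x_2 = 123^2 mod 1513 = 1512.
x_2 ≡ −1, so 304 is not a witness.

no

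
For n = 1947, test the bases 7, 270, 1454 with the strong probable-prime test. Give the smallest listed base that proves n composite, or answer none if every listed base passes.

n − 1 = 1946 = 2^1 · 973, so s = 1 and d = 973.
Base 7: x_0 = 7^973 mod 1947 = 310. x_0 ∉ {1, 1946} and s = 1, so 7 is a Miller–Rabin witness and 1947 is composite.
Base 270: x_0 = 270^973 mod 1947 = 1173. x_0 ∉ {1, 1946} and s = 1, so 270 is a Miller–Rabin witness and 1947 is composite.
Base 1454: x_0 = 1454^973 mod 1947 = 1262. x_0 ∉ {1, 1946} and s = 1, so 1454 is a Miller–Rabin witness and 1947 is composite.
The smallest witness among the given bases is 7.

7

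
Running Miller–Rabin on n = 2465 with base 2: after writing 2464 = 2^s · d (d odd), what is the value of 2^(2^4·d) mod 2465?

1

n − 1 = 2464 = 2^5 · 77, so s = 5 and d = 77.
x_0 = 2^77 mod 2465 = 1902.
x_1 = 1902^2 mod 2465 = 1449.
x_2 = 1449^2 mod 2465 = 1886.
x_3 = 1886^2 mod 2465 = 1.
x_4 = 1^2 mod 2465 = 1.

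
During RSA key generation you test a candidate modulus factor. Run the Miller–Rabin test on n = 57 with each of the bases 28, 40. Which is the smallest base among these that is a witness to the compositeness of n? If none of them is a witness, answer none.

28

n − 1 = 56 = 2^3 · 7, so s = 3 and d = 7.
Base 28: x_0 = 28^7 mod 57 = 4. x_0 is neither 1 nor 56, so continue squaring. x_1 = 4^2 mod 57 = 16. x_2 = 16^2 mod 57 = 28. Reached i = s−1 = 2 without hitting −1: 28 is a Miller–Rabin witness and 57 is composite.
Base 40: x_0 = 40^7 mod 57 = 52. x_0 is neither 1 nor 56, so continue squaring. x_1 = 52^2 mod 57 = 25. x_2 = 25^2 mod 57 = 55. Reached i = s−1 = 2 without hitting −1: 40 is a Miller–Rabin witness and 57 is composite.
The smallest witness among the given bases is 28.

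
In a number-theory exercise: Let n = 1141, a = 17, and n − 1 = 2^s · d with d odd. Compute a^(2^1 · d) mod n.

792

n − 1 = 1140 = 2^2 · 285, so s = 2 and d = 285.
x_0 = 17^285 mod 1141 = 125.
x_1 = 125^2 mod 1141 = 792.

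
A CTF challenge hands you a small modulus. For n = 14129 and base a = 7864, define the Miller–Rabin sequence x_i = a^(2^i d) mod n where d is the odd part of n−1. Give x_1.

125

n − 1 = 14128 = 2^4 · 883, so s = 4 and d = 883.
x_0 = 7864^883 mod 14129 = 10565.
x_1 = 10565^2 mod 14129 = 125.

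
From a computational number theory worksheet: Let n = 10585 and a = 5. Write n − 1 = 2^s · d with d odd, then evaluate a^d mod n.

n − 1 = 10584 = 2^3 · 1323, so s = 3 and d = 1323.
5^1323 mod 10585 = 9395.

9395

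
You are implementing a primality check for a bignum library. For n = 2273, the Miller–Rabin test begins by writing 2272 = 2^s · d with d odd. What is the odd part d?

Halving: 2272 → 1136 → 568 → 284 → 142 → 71; 71 is odd.
So 2272 = 2^5 · 71.

71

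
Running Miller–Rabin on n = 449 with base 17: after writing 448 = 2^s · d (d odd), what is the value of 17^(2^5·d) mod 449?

448

n − 1 = 448 = 2^6 · 7, so s = 6 and d = 7.
x_0 = 17^7 mod 449 = 267.
x_1 = 267^2 mod 449 = 347.
x_2 = 347^2 mod 449 = 77.
x_3 = 77^2 mod 449 = 92.
x_4 = 92^2 mod 449 = 382.
x_5 = 382^2 mod 449 = 448.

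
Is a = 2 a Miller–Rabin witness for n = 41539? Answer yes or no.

no

n − 1 = 41538 = 2^1 · 20769, so s = 1 and d = 20769.
x_0 = 2^20769 mod 41539 = 41538.
x_0 = 41538 ≡ −1, so 2 is not a witness.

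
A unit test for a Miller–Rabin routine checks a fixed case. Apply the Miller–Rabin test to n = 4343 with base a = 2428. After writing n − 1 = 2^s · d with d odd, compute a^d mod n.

851

n − 1 = 4342 = 2^1 · 2171, so s = 1 and d = 2171.
Repeated squaring mod 4343: 2428^1 ≡ 2428, 2428^2 ≡ 1733, 2428^4 ≡ 2276, 2428^8 ≡ 3320, 2428^16 ≡ 4209, 2428^32 ≡ 584, 2428^64 ≡ 2302, 2428^128 ≡ 744, 2428^256 ≡ 1975, 2428^512 ≡ 611, 2428^1024 ≡ 4166, 2428^2048 ≡ 928.
2171 = 2048 + 64 + 32 + 16 + 8 + 2 + 1, so 2428^2171 ≡ 928·2302·584·4209·3320·1733·2428 ≡ 851 (mod 4343).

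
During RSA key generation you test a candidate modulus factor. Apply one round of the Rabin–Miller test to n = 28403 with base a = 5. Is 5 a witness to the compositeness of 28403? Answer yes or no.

no

n − 1 = 28402 = 2^1 · 14201, so s = 1 and d = 14201.
x_0 = 5^14201 mod 28403 = 28402.
x_0 = 28402 ≡ −1, so 5 is not a witness.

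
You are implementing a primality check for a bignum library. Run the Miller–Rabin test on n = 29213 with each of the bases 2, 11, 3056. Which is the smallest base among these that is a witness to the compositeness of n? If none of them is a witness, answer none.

2

n − 1 = 29212 = 2^2 · 7303, so s = 2 and d = 7303.
Base 2: x_0 = 2^7303 mod 29213 = 17053. x_0 is neither 1 nor 29212, so continue squaring. x_1 = 17053^2 mod 29213 = 18607. Reached i = s−1 = 1 without hitting −1: 2 is a Miller–Rabin witness and 29213 is composite.
Base 11: x_0 = 11^7303 mod 29213 = 23726. x_0 is neither 1 nor 29212, so continue squaring. x_1 = 23726^2 mod 29213 = 17779. Reached i = s−1 = 1 without hitting −1: 11 is a Miller–Rabin witness and 29213 is composite.
Base 3056: x_0 = 3056^7303 mod 29213 = 12947. x_0 is neither 1 nor 29212, so continue squaring. x_1 = 12947^2 mod 29213 = 615. Reached i = s−1 = 1 without hitting −1: 3056 is a Miller–Rabin witness and 29213 is composite.
The smallest witness among the given bases is 2.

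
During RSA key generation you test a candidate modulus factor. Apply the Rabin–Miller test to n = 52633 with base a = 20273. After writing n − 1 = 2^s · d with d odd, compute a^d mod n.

25852

n − 1 = 52632 = 2^3 · 6579, so s = 3 and d = 6579.
20273^6579 mod 52633 = 25852.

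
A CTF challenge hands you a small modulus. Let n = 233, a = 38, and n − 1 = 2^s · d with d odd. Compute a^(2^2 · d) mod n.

1

n − 1 = 232 = 2^3 · 29, so s = 3 and d = 29.
x_0 = 38^29 mod 233 = 1.
x_1 = 1^2 mod 233 = 1.
x_2 = 1^2 mod 233 = 1.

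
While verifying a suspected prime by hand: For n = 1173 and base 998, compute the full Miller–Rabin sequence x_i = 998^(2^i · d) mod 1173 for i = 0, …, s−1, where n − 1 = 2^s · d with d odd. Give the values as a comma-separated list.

n − 1 = 1172 = 2^2 · 293, so s = 2 and d = 293.
x_0 = 998^293 mod 1173 = 326.
x_1 = 326^2 mod 1173 = 706.

326, 706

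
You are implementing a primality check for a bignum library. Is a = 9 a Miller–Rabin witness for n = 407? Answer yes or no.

n − 1 = 406 = 2^1 · 203, so s = 1 and d = 203.
Repeated squaring mod 407: 9^1 ≡ 9, 9^2 ≡ 81, 9^4 ≡ 49, 9^8 ≡ 366, 9^16 ≡ 53, 9^32 ≡ 367, 9^64 ≡ 379, 9^128 ≡ 377.
203 = 128 + 64 + 8 + 2 + 1, so 9^203 ≡ 377·379·366·81·9 ≡ 256 (mod 407).
x_0 = 9^203 mod 407 = 256.
x_0 ∉ {1, 406} and s = 1, so 9 is a Miller–Rabin witness and 407 is composite.

yes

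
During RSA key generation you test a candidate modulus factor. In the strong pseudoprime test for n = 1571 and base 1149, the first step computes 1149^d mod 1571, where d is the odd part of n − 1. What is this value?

n − 1 = 1570 = 2^1 · 785, so s = 1 and d = 785.
1149^785 mod 1571 = 1.

1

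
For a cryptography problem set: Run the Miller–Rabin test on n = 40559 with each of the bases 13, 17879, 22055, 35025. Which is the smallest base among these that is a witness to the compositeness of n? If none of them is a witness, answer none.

n − 1 = 40558 = 2^1 · 20279, so s = 1 and d = 20279.
Base 13: x_0 = 13^20279 mod 40559 = 1. x_0 = 1, so 13 is not a witness.
Base 17879: x_0 = 17879^20279 mod 40559 = 1. x_0 = 1, so 17879 is not a witness.
Base 22055: x_0 = 22055^20279 mod 40559 = 1. x_0 = 1, so 22055 is not a witness.
Base 35025: x_0 = 35025^20279 mod 40559 = 1. x_0 = 1, so 35025 is not a witness.
No listed base is a witness for 40559.

none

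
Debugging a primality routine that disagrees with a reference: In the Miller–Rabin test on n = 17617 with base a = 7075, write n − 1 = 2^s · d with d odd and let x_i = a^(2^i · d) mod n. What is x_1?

1474

n − 1 = 17616 = 2^4 · 1101, so s = 4 and d = 1101.
Repeated squaring mod 17617: 7075^1 ≡ 7075, 7075^2 ≡ 5728, 7075^4 ≡ 7130, 7075^8 ≡ 11855, 7075^16 ≡ 10216, 7075^32 ≡ 3548, 7075^64 ≡ 9766, 7075^128 ≡ 13935, 7075^256 ≡ 9651, 7075^512 ≡ 722, 7075^1024 ≡ 10391.
1101 = 1024 + 64 + 8 + 4 + 1, so 7075^1101 ≡ 10391·9766·11855·7130·7075 ≡ 16889 (mod 17617).
x_0 = 16889.
x_1 = 16889^2 mod 17617 = 1474.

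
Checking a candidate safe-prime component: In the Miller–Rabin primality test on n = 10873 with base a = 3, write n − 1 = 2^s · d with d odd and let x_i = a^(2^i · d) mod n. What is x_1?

10616

n − 1 = 10872 = 2^3 · 1359, so s = 3 and d = 1359.
x_0 = 3^1359 mod 10873 = 9278.
x_1 = 9278^2 mod 10873 = 10616.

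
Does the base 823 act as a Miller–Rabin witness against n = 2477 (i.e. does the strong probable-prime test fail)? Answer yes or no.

no

n − 1 = 2476 = 2^2 · 619, so s = 2 and d = 619.
Repeated squaring mod 2477: 823^1 ≡ 823, 823^2 ≡ 1108, 823^4 ≡ 1549, 823^8 ≡ 1665, 823^16 ≡ 462, 823^32 ≡ 422, 823^64 ≡ 2217, 823^128 ≡ 721, 823^256 ≡ 2148, 823^512 ≡ 1730.
619 = 512 + 64 + 32 + 8 + 2 + 1, so 823^619 ≡ 1730·2217·422·1665·1108·823 ≡ 1 (mod 2477).
x_0 = 823^619 mod 2477 = 1.
x_0 = 1, so 823 is not a witness.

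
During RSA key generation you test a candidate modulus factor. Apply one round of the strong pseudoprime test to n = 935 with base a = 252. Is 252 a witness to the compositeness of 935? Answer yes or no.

yes

n − 1 = 934 = 2^1 · 467, so s = 1 and d = 467.
By repeated squaring, 252^467 ≡ 483 (mod 935).
x_0 = 252^467 mod 935 = 483.
x_0 ∉ {1, 934} and s = 1, so 252 is a Miller–Rabin witness and 935 is composite.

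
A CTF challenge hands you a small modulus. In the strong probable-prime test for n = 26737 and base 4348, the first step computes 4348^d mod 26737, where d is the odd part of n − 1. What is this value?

n − 1 = 26736 = 2^4 · 1671, so s = 4 and d = 1671.
Repeated squaring mod 26737: 4348^1 ≡ 4348, 4348^2 ≡ 2045, 4348^4 ≡ 11053, 4348^8 ≡ 7456, 4348^16 ≡ 5713, 4348^32 ≡ 19229, 4348^64 ≡ 8468, 4348^128 ≡ 25127, 4348^256 ≡ 25348, 4348^512 ≡ 4257, 4348^1024 ≡ 21100.
1671 = 1024 + 512 + 128 + 4 + 2 + 1, so 4348^1671 ≡ 21100·4257·25127·11053·2045·4348 ≡ 19754 (mod 26737).

19754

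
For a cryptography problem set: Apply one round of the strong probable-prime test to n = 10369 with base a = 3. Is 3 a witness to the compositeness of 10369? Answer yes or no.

n − 1 = 10368 = 2^7 · 81, so s = 7 and d = 81.
x_0 = 3^81 mod 10369 = 3552.
x_0 is neither 1 nor 10368, so continue squaring.
x_1 = 3552^2 mod 10369 = 8000.
x_2 = 8000^2 mod 10369 = 2532.
x_3 = 2532^2 mod 10369 = 2982.
x_4 = 2982^2 mod 10369 = 6091.
x_5 = 6091^2 mod 10369 = 10368.
x_5 ≡ −1, so 3 is not a witness.

no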